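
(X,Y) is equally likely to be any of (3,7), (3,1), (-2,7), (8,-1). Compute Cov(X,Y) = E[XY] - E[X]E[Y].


E[X]=3, E[Y]=7/2, E[XY]=1/2
Cov(X,Y) = E[XY] - E[X]E[Y] = 1/2 - 3*7/2 = -10

-10


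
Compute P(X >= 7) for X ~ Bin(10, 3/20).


P(X>=7) = P(X=7) + P(X=8) + P(X=9) + P(X=10)
= 32234193/256000000000 + 17065161/2048000000000 + 334611/1024000000000 + 59049/10240000000000
= 344524671/2560000000000

344524671/2560000000000


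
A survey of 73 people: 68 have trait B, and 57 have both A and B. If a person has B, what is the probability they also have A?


P(A|B) = P(A∩B)/P(B) = (57/73)/(68/73) = 57/68

57/68


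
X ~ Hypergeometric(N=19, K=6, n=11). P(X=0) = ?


P(X=0) = C(6,0)*C(13,11) / C(19,11)
= 1*78 / 75582
= 78/75582 = 1/969

1/969


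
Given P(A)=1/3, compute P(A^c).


P(A') = 1 - P(A) = 1 - 1/3 = 2/3

2/3


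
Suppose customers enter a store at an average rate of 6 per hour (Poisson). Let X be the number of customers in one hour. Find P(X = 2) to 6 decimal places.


P(X=2) = e^(-6) * 6^2 / 2!
≈ 0.002478752177 * 36 / 2
≈ 0.044618

0.044618


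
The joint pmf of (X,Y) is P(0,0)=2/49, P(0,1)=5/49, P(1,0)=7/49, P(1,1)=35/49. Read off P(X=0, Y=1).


Read from table: P(X=0, Y=1) = 5/49

5/49


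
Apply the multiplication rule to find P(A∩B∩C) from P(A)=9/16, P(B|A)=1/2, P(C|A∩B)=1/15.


P(A∩B∩C) = P(A) * P(B|A) * P(C|A∩B)
= 9/16 * 1/2 * 1/15
= 9/32 * 1/15 = 3/160

3/160


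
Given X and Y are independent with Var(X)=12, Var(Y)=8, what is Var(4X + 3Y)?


Independence => Cov(X,Y)=0
Var(4X + 3Y) = 4^2*Var(X) + 3^2*Var(Y)
= 16*12 + 9*8 = 264

264


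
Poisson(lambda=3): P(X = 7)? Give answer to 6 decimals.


P(X=7) = e^(-3) * 3^7 / 7!
≈ 0.04978706837 * 2187 / 5040
≈ 0.021604

0.021604


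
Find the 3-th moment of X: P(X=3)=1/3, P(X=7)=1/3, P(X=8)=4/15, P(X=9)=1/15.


E[X^3] = sum(x^3 * P(x))
= 27*1/3 + 343*1/3 + 512*4/15 + 729*1/15
= 4627/15

4627/15


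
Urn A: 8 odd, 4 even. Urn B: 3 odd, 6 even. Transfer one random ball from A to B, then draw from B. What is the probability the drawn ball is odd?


P(transfer odd) = 8/12 = 2/3; P(transfer even) = 1/3
If odd transferred: Urn II has 4 odd of 10, so P(odd|odd moved) = 2/5
If even transferred: Urn II has 3 odd of 10, so P(odd|even moved) = 3/10
By total probability: P(odd) = 2/3*2/5 + 1/3*3/10 = 11/30

11/30


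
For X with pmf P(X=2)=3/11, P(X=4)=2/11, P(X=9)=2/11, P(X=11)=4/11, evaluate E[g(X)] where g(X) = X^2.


E[X^2] = sum(g(x)*P(x))
= 4*3/11 + 16*2/11 + 81*2/11 + 121*4/11
= 690/11

690/11


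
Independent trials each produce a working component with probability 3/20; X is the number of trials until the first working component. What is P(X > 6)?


P(X > 6) = P(first 6 trials all fail) = (1-p)^6 = (17/20)^6 = 24137569/64000000

24137569/64000000


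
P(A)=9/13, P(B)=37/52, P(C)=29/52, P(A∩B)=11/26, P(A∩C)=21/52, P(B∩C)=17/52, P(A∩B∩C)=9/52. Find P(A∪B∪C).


P(A∪B∪C) = P(A)+P(B)+P(C) - P(AB)-P(AC)-P(BC) + P(ABC)
= 9/13+37/52+29/52 - 11/26-21/52-17/52 + 9/52
= 51/52

51/52


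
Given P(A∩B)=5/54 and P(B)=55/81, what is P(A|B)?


P(A|B) = P(A∩B)/P(B) = (15/162)/(110/162) = 15/110 = 3/22

3/22


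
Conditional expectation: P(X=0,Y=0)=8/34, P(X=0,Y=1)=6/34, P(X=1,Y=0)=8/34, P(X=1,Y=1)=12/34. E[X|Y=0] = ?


P(Y=0) = 16/34
E[X|Y=0] = (0*8 + 1*8)/16 = 8/16 = 1/2

1/2


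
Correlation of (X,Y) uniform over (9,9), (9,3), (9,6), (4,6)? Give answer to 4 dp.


Cov(X,Y) = 0.0000, Var(X) = 4.6875, Var(Y) = 4.5000
rho = Cov/(sqrt(VarX)*sqrt(VarY)) = 0.0000

0.0000


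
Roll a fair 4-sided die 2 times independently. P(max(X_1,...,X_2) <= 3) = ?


P(max <= 3) = P(all X_i <= 3) = (P(X_1 <= 3))^2
= (3/4)^2 = 9/16

9/16


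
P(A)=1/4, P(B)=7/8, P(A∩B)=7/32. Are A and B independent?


P(A)*P(B) = 1/4*7/8 = 7/32
P(A∩B) = 7/32, which equals P(A)P(B), so independent

Yes, A and B are independent


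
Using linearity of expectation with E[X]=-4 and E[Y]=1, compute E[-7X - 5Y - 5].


E[-7X - 5Y - 5] = -7*E[X] - 5*E[Y] - 5
= (-7)*(-4) + (-5)*(1) + (-5)
= 28 - 5 - 5 = 18

18


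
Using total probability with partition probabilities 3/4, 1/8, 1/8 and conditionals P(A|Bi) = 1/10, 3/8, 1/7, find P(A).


P(A) = P(A|B1)P(B1) + P(A|B2)P(B2) + P(A|B3)P(B3)
= 1/10*3/4 + 3/8*1/8 + 1/7*1/8
= 3/40 + 3/64 + 1/56 = 313/2240

313/2240


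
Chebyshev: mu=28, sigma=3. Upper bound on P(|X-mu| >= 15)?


k = 15/3 = 5
Chebyshev: P(|X-mu| >= k*sigma) <= 1/k^2 = 1/5^2 = 1/25

1/25


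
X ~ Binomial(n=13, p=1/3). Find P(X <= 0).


P(X<=0) = P(X=0)
= 8192/1594323
= 8192/1594323

8192/1594323


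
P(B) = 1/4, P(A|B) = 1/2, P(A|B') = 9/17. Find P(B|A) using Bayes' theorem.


P(A) = P(A|B)P(B) + P(A|B')P(B') = 1/2*1/4 + 9/17*3/4 = 71/136
P(B|A) = P(A|B)P(B)/P(A) = (1/8)/(71/136) = 17/71

17/71


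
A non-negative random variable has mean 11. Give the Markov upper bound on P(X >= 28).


Markov: P(X >= a) <= E[X]/a
P(X >= 28) <= 11/28

11/28


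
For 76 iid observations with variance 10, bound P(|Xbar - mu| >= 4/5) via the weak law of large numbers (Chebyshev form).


Var(Xbar) = Var(X)/n = 10/76
Chebyshev: P(|Xbar-mu| >= 4/5) <= Var(Xbar)/(4/5)^2 = (5/38)/(16/25) = 125/608

125/608


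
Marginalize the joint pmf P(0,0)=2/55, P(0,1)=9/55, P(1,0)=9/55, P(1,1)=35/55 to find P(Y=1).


P(Y=1) = P(0,1)+P(1,1) = 9/55 + 35/55 = 44/55 = 4/5

4/5


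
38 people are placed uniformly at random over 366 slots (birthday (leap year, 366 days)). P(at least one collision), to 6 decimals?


P(all different) = prod((366-i)/366 for i=0..37) = 0.136703
P(at least one match) = 1 - 0.136703 = 0.863297

0.863297


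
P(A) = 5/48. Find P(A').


P(A') = 1 - P(A) = 1 - 5/48 = 43/48

43/48


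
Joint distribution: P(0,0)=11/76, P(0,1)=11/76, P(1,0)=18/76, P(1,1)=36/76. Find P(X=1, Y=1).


Read from table: P(X=1, Y=1) = 36/76 = 9/19

9/19


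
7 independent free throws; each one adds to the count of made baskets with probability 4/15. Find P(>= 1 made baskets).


P(at least one) = 1 - P(none)
P(none) = (1 - 4/15)^7 = (11/15)^7 = 19487171/170859375
P(at least one) = 1 - 19487171/170859375 = 151372204/170859375

151372204/170859375


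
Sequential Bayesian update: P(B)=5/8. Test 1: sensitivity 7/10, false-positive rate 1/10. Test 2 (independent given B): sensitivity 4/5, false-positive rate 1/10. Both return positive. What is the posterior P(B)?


After test 1: P(+) = 7/10*5/8 + 1/10*3/8 = 19/40
P(B|+) = (7/16)/(19/40) = 35/38
After test 2 (use post1 as new prior): P(+) = 4/5*35/38 + 1/10*3/38 = 283/380
P(B|+,+) = (14/19)/(283/380) = 280/283

280/283


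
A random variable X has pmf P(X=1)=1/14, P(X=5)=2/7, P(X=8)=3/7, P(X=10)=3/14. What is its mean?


E[X] = sum(x * P(x))
= 1*1/14 + 5*2/7 + 8*3/7 + 10*3/14
= 99/14

99/14


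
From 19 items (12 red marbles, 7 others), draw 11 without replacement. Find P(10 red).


P(X=10) = C(12,10)*C(7,1) / C(19,11)
= 66*7 / 75582
= 462/75582 = 77/12597

77/12597


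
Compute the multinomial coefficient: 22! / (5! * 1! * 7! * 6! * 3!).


22! = 1124000727777607680000
Denominator: 5!=120 * 1!=1 * 7!=5040 * 6!=720 * 3!=6
Coefficient = 1124000727777607680000 / 2612736000 = 430200650880

430200650880


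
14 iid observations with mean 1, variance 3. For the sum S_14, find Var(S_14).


By independence, Var(S_n) = n*Var(X_1) = 14*3 = 42

42


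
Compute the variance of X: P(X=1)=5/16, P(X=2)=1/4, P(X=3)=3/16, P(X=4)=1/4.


E[X] = 19/8, E[X^2] = 7
Var(X) = E[X^2] - (E[X])^2 = 7 - (19/8)^2 = 87/64

87/64


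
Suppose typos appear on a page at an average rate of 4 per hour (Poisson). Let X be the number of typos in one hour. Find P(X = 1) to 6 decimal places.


P(X=1) = e^(-4) * 4^1 / 1!
≈ 0.01831563889 * 4 / 1
≈ 0.073263

0.073263


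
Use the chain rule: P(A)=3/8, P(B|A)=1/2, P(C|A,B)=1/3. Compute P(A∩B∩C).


P(A∩B∩C) = P(A) * P(B|A) * P(C|A∩B)
= 3/8 * 1/2 * 1/3
= 3/16 * 1/3 = 1/16

1/16


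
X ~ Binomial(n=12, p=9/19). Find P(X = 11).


P(X=11) = C(12,11) * p^11 * (1-p)^1
= 12 * 31381059609/116490258898219 * 10/19
= 3765727153080/2213314919066161

3765727153080/2213314919066161


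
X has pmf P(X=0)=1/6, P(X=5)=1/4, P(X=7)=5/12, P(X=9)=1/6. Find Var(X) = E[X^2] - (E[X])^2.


E[X] = 17/3, E[X^2] = 241/6
Var(X) = E[X^2] - (E[X])^2 = 241/6 - (17/3)^2 = 145/18

145/18


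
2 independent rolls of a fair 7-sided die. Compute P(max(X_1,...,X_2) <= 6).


P(max <= 6) = P(all X_i <= 6) = (P(X_1 <= 6))^2
= (6/7)^2 = 36/49

36/49


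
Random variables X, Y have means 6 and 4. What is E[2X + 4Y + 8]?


E[2X + 4Y + 8] = 2*E[X] + 4*E[Y] + 8
= (2)*(6) + (4)*(4) + (8)
= 12 + 16 + 8 = 36

36


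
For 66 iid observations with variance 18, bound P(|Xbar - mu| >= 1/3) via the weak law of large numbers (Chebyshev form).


Var(Xbar) = Var(X)/n = 18/66
Chebyshev: P(|Xbar-mu| >= 1/3) <= Var(Xbar)/(1/3)^2 = (3/11)/(1/9) = 27/11
Bound exceeds 1, so trivial bound: 1

1


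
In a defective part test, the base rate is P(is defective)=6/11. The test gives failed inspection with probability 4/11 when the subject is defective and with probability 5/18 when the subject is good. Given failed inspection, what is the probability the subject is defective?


P(A) = P(A|B)P(B) + P(A|B')P(B') = 4/11*6/11 + 5/18*5/11 = 707/2178
P(B|A) = P(A|B)P(B)/P(A) = (24/121)/(707/2178) = 432/707

432/707


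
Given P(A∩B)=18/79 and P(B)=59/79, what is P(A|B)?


P(A|B) = P(A∩B)/P(B) = (18/79)/(59/79) = 18/59

18/59


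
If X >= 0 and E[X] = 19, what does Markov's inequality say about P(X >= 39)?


Markov: P(X >= a) <= E[X]/a
P(X >= 39) <= 19/39

19/39


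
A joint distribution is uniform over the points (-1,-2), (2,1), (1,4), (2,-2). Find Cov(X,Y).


E[X]=1, E[Y]=1/4, E[XY]=1
Cov(X,Y) = E[XY] - E[X]E[Y] = 1 - 1*1/4 = 3/4

3/4


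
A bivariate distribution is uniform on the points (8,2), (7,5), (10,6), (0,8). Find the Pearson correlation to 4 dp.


Cov(X,Y) = -5.0625, Var(X) = 14.1875, Var(Y) = 4.6875
rho = Cov/(sqrt(VarX)*sqrt(VarY)) = -0.6208

-0.6208


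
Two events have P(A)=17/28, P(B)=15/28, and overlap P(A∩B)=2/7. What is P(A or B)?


P(A∪B) = P(A) + P(B) - P(A∩B)
= 17/28 + 15/28 - 2/7 = 6/7

6/7


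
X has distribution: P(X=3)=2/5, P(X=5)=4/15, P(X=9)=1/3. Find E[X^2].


E[X^2] = sum(g(x)*P(x))
= 9*2/5 + 25*4/15 + 81*1/3
= 559/15

559/15


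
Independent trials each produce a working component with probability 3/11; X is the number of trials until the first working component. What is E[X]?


For geometric (trials until first success), E[X] = 1/p = 1/(3/11) = 11/3

11/3


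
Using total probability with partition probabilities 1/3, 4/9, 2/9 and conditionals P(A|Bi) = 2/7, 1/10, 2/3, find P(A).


P(A) = P(A|B1)P(B1) + P(A|B2)P(B2) + P(A|B3)P(B3)
= 2/7*1/3 + 1/10*4/9 + 2/3*2/9
= 2/21 + 2/45 + 4/27 = 272/945

272/945


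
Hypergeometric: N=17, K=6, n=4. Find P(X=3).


P(X=3) = C(6,3)*C(11,1) / C(17,4)
= 20*11 / 2380
= 220/2380 = 11/119

11/119


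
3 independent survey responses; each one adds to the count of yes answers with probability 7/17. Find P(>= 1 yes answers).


P(at least one) = 1 - P(none)
P(none) = (1 - 7/17)^3 = (10/17)^3 = 1000/4913
P(at least one) = 1 - 1000/4913 = 3913/4913

3913/4913


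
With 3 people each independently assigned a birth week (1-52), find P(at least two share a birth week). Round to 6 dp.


P(all different) = prod((52-i)/52 for i=0..2) = 0.943047
P(at least one match) = 1 - 0.943047 = 0.056953

0.056953


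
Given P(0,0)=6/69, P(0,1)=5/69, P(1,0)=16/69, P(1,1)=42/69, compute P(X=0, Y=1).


Read from table: P(X=0, Y=1) = 5/69

5/69


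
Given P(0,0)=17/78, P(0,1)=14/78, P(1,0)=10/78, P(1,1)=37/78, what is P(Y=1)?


P(Y=1) = P(0,1)+P(1,1) = 14/78 + 37/78 = 51/78 = 17/26

17/26


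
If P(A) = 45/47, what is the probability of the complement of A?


P(A') = 1 - P(A) = 1 - 45/47 = 2/47

2/47


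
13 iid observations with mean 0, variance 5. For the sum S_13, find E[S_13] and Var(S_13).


E[S_n] = n*mu = 13*0 = 0
Var(S_n) = n*sigma^2 = 13*5 = 65

E[S_13]=0, Var(S_13)=65


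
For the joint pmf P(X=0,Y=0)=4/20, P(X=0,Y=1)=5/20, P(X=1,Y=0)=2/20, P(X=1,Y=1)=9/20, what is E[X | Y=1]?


P(Y=1) = 14/20
E[X|Y=1] = (0*5 + 1*9)/14 = 9/14

9/14


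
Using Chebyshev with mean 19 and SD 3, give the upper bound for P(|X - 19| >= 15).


k = 15/3 = 5
Chebyshev: P(|X-mu| >= k*sigma) <= 1/k^2 = 1/5^2 = 1/25

1/25


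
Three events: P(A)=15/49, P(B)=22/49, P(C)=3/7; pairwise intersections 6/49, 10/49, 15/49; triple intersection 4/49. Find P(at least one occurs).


P(A∪B∪C) = P(A)+P(B)+P(C) - P(AB)-P(AC)-P(BC) + P(ABC)
= 15/49+22/49+3/7 - 6/49-10/49-15/49 + 4/49
= 31/49

31/49


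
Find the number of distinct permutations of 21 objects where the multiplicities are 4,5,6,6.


21! = 51090942171709440000
Denominator: 4!=24 * 5!=120 * 6!=720 * 6!=720
Coefficient = 51090942171709440000 / 1492992000 = 34220506320

34220506320


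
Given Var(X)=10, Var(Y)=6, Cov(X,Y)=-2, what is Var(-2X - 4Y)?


Var(-2X - 4Y) = (-2)^2*Var(X) + (-4)^2*Var(Y) + 2*(-2)*(-4)*Cov(X,Y)
= 4*10 + 16*6 + 16*(-2)
= 40 + 96 - 32 = 104

104


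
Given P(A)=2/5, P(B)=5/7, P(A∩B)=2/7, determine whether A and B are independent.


P(A)*P(B) = 2/5*5/7 = 2/7
P(A∩B) = 2/7, which equals P(A)P(B), so independent

Yes, A and B are independent


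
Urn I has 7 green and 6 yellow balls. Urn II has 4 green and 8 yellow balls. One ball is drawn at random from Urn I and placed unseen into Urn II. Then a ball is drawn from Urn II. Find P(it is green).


P(transfer green) = 7/13; P(transfer yellow) = 6/13
If green transferred: Urn II has 5 green of 13, so P(green|green moved) = 5/13
If yellow transferred: Urn II has 4 green of 13, so P(green|yellow moved) = 4/13
By total probability: P(green) = 7/13*5/13 + 6/13*4/13 = 59/169

59/169


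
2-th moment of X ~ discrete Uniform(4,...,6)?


E[X^2] = (1/3) * sum(x^2 for x=4..6)
= 77/3

77/3


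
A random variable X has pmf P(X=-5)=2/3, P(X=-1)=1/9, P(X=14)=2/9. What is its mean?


E[X] = sum(x * P(x))
= -5*2/3 - 1*1/9 + 14*2/9
= -1/3

-1/3


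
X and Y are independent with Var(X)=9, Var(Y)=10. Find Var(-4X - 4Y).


Independence => Cov(X,Y)=0
Var(-4X - 4Y) = (-4)^2*Var(X) + (-4)^2*Var(Y)
= 16*9 + 16*10 = 304

304


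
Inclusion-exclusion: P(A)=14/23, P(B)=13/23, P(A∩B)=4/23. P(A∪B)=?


P(A∪B) = P(A) + P(B) - P(A∩B)
= 14/23 + 13/23 - 4/23 = 1

1


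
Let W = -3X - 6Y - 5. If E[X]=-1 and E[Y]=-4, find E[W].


E[-3X - 6Y - 5] = -3*E[X] - 6*E[Y] - 5
= (-3)*(-1) + (-6)*(-4) + (-5)
= 3 + 24 - 5 = 22

22


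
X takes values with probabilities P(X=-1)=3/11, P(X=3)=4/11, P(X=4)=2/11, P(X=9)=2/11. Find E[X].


E[X] = sum(x * P(x))
= -1*3/11 + 3*4/11 + 4*2/11 + 9*2/11
= 35/11

35/11


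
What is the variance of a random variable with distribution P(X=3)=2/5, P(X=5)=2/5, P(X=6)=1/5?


E[X] = 22/5, E[X^2] = 104/5
Var(X) = E[X^2] - (E[X])^2 = 104/5 - (22/5)^2 = 36/25

36/25


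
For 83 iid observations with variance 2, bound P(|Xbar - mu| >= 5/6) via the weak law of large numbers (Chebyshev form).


Var(Xbar) = Var(X)/n = 2/83
Chebyshev: P(|Xbar-mu| >= 5/6) <= Var(Xbar)/(5/6)^2 = (2/83)/(25/36) = 72/2075

72/2075


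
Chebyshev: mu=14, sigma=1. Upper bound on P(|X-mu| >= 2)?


k = 2/1 = 2
Chebyshev: P(|X-mu| >= k*sigma) <= 1/k^2 = 1/2^2 = 1/4

1/4


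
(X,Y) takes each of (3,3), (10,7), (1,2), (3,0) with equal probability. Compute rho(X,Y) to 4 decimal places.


Cov(X,Y) = 7.5000, Var(X) = 11.6875, Var(Y) = 6.5000
rho = Cov/(sqrt(VarX)*sqrt(VarY)) = 0.8605

0.8605


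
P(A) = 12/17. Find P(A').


P(A') = 1 - P(A) = 1 - 12/17 = 5/17

5/17


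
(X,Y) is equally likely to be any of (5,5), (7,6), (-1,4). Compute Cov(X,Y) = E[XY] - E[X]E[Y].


E[X]=11/3, E[Y]=5, E[XY]=21
Cov(X,Y) = E[XY] - E[X]E[Y] = 21 - 11/3*5 = 8/3

8/3


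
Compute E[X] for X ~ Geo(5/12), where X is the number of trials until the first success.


For geometric (trials until first success), E[X] = 1/p = 1/(5/12) = 12/5

12/5


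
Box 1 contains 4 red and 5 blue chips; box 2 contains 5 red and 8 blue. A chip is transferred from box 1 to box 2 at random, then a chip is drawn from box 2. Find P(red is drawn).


P(transfer red) = 4/9; P(transfer blue) = 5/9
If red transferred: Urn II has 6 red of 14, so P(red|red moved) = 3/7
If blue transferred: Urn II has 5 red of 14, so P(red|blue moved) = 5/14
By total probability: P(red) = 4/9*3/7 + 5/9*5/14 = 7/18

7/18


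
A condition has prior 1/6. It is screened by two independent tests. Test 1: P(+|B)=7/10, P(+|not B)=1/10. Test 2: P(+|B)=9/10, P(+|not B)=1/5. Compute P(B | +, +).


After test 1: P(+) = 7/10*1/6 + 1/10*5/6 = 1/5
P(B|+) = (7/60)/(1/5) = 7/12
After test 2 (use post1 as new prior): P(+) = 9/10*7/12 + 1/5*5/12 = 73/120
P(B|+,+) = (21/40)/(73/120) = 63/73

63/73


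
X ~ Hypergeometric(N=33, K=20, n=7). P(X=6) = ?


P(X=6) = C(20,6)*C(13,1) / C(33,7)
= 38760*13 / 4272048
= 503880/4272048 = 20995/178002

20995/178002


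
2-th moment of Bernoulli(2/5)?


For Bernoulli: X in {0,1}
E[X^2] = 0^2*(1-2/5) + 1^2*2/5 = 2/5

2/5


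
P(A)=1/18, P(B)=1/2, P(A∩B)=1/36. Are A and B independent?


P(A)*P(B) = 1/18*1/2 = 1/36
P(A∩B) = 1/36, which equals P(A)P(B), so independent

Yes, A and B are independent


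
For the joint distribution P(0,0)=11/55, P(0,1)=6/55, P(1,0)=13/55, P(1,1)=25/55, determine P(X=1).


P(X=1) = P(1,0)+P(1,1) = 13/55 + 25/55 = 38/55

38/55


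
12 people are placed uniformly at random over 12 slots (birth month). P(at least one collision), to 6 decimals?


P(all different) = prod((12-i)/12 for i=0..11) = 0.000054
P(at least one match) = 1 - 0.000054 = 0.999946

0.999946


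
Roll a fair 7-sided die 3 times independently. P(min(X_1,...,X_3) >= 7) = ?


P(min >= 7) = P(all X_i >= 7) = (P(X_1 >= 7))^3
= (1/7)^3 = 1/343

1/343


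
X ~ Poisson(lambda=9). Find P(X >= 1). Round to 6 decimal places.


P(X>=1) = 1 - P(X<=0) = 1 - (e^(-9)*9^0/0!)
≈ 1 - 0.0001234098 = 0.9998765902
≈ 0.999877

0.999877


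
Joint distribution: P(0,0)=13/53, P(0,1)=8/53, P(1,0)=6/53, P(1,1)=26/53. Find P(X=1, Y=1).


Read from table: P(X=1, Y=1) = 26/53

26/53


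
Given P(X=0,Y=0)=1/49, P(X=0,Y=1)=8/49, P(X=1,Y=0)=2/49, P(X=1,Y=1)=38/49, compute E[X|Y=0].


P(Y=0) = 3/49
E[X|Y=0] = (0*1 + 1*2)/3 = 2/3

2/3


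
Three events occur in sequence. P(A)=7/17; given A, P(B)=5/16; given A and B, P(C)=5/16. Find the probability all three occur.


P(A∩B∩C) = P(A) * P(B|A) * P(C|A∩B)
= 7/17 * 5/16 * 5/16
= 35/272 * 5/16 = 175/4352

175/4352


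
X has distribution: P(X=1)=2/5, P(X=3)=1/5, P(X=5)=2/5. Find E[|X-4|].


E[|X-4|] = sum(g(x)*P(x))
= 3*2/5 + 1*1/5 + 1*2/5
= 9/5

9/5


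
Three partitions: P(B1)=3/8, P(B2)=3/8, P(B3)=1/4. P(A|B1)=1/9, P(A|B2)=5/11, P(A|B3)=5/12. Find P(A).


P(A) = P(A|B1)P(B1) + P(A|B2)P(B2) + P(A|B3)P(B3)
= 1/9*3/8 + 5/11*3/8 + 5/12*1/4
= 1/24 + 15/88 + 5/48 = 167/528

167/528


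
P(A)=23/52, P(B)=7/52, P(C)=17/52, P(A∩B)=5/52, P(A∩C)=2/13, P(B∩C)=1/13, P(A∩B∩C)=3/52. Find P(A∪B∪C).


P(A∪B∪C) = P(A)+P(B)+P(C) - P(AB)-P(AC)-P(BC) + P(ABC)
= 23/52+7/52+17/52 - 5/52-2/13-1/13 + 3/52
= 33/52

33/52


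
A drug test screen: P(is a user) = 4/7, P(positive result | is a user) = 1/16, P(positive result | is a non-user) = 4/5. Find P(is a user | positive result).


P(A) = P(A|B)P(B) + P(A|B')P(B') = 1/16*4/7 + 4/5*3/7 = 53/140
P(B|A) = P(A|B)P(B)/P(A) = (1/28)/(53/140) = 5/53

5/53


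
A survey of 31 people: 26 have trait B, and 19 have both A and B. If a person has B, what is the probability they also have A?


P(A|B) = P(A∩B)/P(B) = (19/31)/(26/31) = 19/26

19/26


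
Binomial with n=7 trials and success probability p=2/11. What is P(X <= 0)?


P(X<=0) = P(X=0)
= 4782969/19487171
= 4782969/19487171

4782969/19487171


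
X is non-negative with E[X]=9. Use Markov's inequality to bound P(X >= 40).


Markov: P(X >= a) <= E[X]/a
P(X >= 40) <= 9/40

9/40


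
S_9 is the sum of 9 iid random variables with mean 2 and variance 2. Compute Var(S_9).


By independence, Var(S_n) = n*Var(X_1) = 9*2 = 18

18


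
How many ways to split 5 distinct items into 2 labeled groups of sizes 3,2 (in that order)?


5! = 120
Denominator: 3!=6 * 2!=2
Coefficient = 120 / 12 = 10

10


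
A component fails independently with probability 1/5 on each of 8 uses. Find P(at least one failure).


P(at least one) = 1 - P(none)
P(none) = (1 - 1/5)^8 = (4/5)^8 = 65536/390625
P(at least one) = 1 - 65536/390625 = 325089/390625

325089/390625


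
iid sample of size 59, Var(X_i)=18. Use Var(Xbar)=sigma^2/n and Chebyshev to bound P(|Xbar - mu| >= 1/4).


Var(Xbar) = Var(X)/n = 18/59
Chebyshev: P(|Xbar-mu| >= 1/4) <= Var(Xbar)/(1/4)^2 = (18/59)/(1/16) = 288/59
Bound exceeds 1, so trivial bound: 1

1


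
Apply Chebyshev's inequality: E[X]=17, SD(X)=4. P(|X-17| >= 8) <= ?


k = 8/4 = 2
Chebyshev: P(|X-mu| >= k*sigma) <= 1/k^2 = 1/2^2 = 1/4

1/4


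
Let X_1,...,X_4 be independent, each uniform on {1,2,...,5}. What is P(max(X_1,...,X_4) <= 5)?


P(max <= 5) = P(all X_i <= 5) = (P(X_1 <= 5))^4
= (5/5)^4 = 1^4 = 1

1


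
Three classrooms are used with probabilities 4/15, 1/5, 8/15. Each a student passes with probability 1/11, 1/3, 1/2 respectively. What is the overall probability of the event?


P(A) = P(A|B1)P(B1) + P(A|B2)P(B2) + P(A|B3)P(B3)
= 1/11*4/15 + 1/3*1/5 + 1/2*8/15
= 4/165 + 1/15 + 4/15 = 59/165

59/165


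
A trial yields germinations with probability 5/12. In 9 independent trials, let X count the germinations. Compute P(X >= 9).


P(X>=9) = P(X=9)
= 1953125/5159780352
= 1953125/5159780352

1953125/5159780352


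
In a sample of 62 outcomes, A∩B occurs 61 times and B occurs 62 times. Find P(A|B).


P(A|B) = P(A∩B)/P(B) = (61/62)/(62/62) = 61/62

61/62


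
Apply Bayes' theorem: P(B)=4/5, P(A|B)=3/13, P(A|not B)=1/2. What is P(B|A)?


P(A) = P(A|B)P(B) + P(A|B')P(B') = 3/13*4/5 + 1/2*1/5 = 37/130
P(B|A) = P(A|B)P(B)/P(A) = (12/65)/(37/130) = 24/37

24/37


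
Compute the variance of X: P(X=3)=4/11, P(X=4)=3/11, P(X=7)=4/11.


E[X] = 52/11, E[X^2] = 280/11
Var(X) = E[X^2] - (E[X])^2 = 280/11 - (52/11)^2 = 376/121

376/121


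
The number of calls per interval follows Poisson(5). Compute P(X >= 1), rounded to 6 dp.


P(X>=1) = 1 - P(X<=0) = 1 - (e^(-5)*5^0/0!)
≈ 1 - 0.0067379470 = 0.9932620530
≈ 0.993262

0.993262


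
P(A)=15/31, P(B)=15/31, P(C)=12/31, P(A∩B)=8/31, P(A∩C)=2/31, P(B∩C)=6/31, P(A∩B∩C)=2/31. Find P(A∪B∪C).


P(A∪B∪C) = P(A)+P(B)+P(C) - P(AB)-P(AC)-P(BC) + P(ABC)
= 15/31+15/31+12/31 - 8/31-2/31-6/31 + 2/31
= 28/31

28/31


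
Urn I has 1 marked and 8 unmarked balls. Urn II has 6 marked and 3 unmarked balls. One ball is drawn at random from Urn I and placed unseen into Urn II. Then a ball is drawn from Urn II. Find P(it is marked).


P(transfer marked) = 1/9; P(transfer unmarked) = 8/9
If marked transferred: Urn II has 7 marked of 10, so P(marked|marked moved) = 7/10
If unmarked transferred: Urn II has 6 marked of 10, so P(marked|unmarked moved) = 3/5
By total probability: P(marked) = 1/9*7/10 + 8/9*3/5 = 11/18

11/18


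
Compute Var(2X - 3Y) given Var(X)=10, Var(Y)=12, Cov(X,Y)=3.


Var(2X - 3Y) = 2^2*Var(X) + (-3)^2*Var(Y) + 2*2*(-3)*Cov(X,Y)
= 4*10 + 9*12 - 12*3
= 40 + 108 - 36 = 112

112


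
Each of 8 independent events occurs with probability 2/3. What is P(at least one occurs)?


P(at least one) = 1 - P(none)
P(none) = (1 - 2/3)^8 = (1/3)^8 = 1/6561
P(at least one) = 1 - 1/6561 = 6560/6561

6560/6561


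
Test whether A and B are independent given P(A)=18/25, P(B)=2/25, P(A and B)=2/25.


P(A)*P(B) = 18/25*2/25 = 36/625
P(A∩B) = 2/25 != 36/625, so not independent

No, A and B are not independent


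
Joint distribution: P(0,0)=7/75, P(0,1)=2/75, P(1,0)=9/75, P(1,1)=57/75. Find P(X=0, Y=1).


Read from table: P(X=0, Y=1) = 2/75

2/75


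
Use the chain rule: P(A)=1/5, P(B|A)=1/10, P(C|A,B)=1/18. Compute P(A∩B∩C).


P(A∩B∩C) = P(A) * P(B|A) * P(C|A∩B)
= 1/5 * 1/10 * 1/18
= 1/50 * 1/18 = 1/900

1/900


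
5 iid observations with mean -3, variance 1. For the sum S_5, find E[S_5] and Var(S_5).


E[S_n] = n*mu = 5*-3 = -15
Var(S_n) = n*sigma^2 = 5*1 = 5

E[S_5]=-15, Var(S_5)=5


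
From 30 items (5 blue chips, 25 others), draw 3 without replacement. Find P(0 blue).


P(X=0) = C(5,0)*C(25,3) / C(30,3)
= 1*2300 / 4060
= 2300/4060 = 115/203

115/203


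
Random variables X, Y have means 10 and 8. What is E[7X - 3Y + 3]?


E[7X - 3Y + 3] = 7*E[X] - 3*E[Y] + 3
= (7)*(10) + (-3)*(8) + (3)
= 70 - 24 + 3 = 49

49


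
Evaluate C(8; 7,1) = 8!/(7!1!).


8! = 40320
Denominator: 7!=5040 * 1!=1
Coefficient = 40320 / 5040 = 8

8


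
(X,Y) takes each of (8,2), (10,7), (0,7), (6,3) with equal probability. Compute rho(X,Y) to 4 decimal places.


Cov(X,Y) = -2.5000, Var(X) = 14.0000, Var(Y) = 5.1875
rho = Cov/(sqrt(VarX)*sqrt(VarY)) = -0.2934

-0.2934


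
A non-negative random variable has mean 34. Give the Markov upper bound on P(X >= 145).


Markov: P(X >= a) <= E[X]/a
P(X >= 145) <= 34/145

34/145


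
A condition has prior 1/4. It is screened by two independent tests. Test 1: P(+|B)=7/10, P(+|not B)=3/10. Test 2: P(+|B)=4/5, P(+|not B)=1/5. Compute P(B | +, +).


After test 1: P(+) = 7/10*1/4 + 3/10*3/4 = 2/5
P(B|+) = (7/40)/(2/5) = 7/16
After test 2 (use post1 as new prior): P(+) = 4/5*7/16 + 1/5*9/16 = 37/80
P(B|+,+) = (7/20)/(37/80) = 28/37

28/37


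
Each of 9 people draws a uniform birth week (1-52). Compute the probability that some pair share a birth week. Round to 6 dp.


P(all different) = prod((52-i)/52 for i=0..8) = 0.480255
P(at least one match) = 1 - 0.480255 = 0.519745

0.519745


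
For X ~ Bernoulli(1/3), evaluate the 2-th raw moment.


For Bernoulli: X in {0,1}
E[X^2] = 0^2*(1-1/3) + 1^2*1/3 = 1/3

1/3


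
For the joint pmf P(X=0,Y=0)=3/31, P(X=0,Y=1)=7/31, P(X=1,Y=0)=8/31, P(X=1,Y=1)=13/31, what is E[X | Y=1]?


P(Y=1) = 20/31
E[X|Y=1] = (0*7 + 1*13)/20 = 13/20

13/20


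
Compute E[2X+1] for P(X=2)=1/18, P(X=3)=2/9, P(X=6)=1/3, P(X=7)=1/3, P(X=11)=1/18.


E[2X+1] = sum(g(x)*P(x))
= 5*1/18 + 7*2/9 + 13*1/3 + 15*1/3 + 23*1/18
= 112/9

112/9


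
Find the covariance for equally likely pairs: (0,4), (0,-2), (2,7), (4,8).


E[X]=3/2, E[Y]=17/4, E[XY]=23/2
Cov(X,Y) = E[XY] - E[X]E[Y] = 23/2 - 3/2*17/4 = 41/8

41/8


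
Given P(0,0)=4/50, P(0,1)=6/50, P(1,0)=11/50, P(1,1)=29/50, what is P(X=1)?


P(X=1) = P(1,0)+P(1,1) = 11/50 + 29/50 = 40/50 = 4/5

4/5


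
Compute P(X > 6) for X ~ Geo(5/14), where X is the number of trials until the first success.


P(X > 6) = P(first 6 trials all fail) = (1-p)^6 = (9/14)^6 = 531441/7529536

531441/7529536


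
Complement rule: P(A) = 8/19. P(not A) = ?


P(A') = 1 - P(A) = 1 - 8/19 = 11/19

11/19


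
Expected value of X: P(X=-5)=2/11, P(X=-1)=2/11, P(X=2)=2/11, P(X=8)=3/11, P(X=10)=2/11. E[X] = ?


E[X] = sum(x * P(x))
= -5*2/11 - 1*2/11 + 2*2/11 + 8*3/11 + 10*2/11
= 36/11

36/11


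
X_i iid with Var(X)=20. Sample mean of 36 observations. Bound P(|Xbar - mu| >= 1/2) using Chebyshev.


Var(Xbar) = Var(X)/n = 20/36
Chebyshev: P(|Xbar-mu| >= 1/2) <= Var(Xbar)/(1/2)^2 = (5/9)/(1/4) = 20/9
Bound exceeds 1, so trivial bound: 1

1


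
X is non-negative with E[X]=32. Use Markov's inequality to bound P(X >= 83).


Markov: P(X >= a) <= E[X]/a
P(X >= 83) <= 32/83

32/83


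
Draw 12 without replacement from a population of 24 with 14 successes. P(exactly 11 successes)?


P(X=11) = C(14,11)*C(10,1) / C(24,12)
= 364*10 / 2704156
= 3640/2704156 = 10/7429

10/7429


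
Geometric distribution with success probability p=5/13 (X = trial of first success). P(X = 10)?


P(X=10) = (1-p)^9 * p = (8/13)^9 * 5/13
= 134217728/10604499373 * 5/13 = 671088640/137858491849

671088640/137858491849


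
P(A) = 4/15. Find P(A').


P(A') = 1 - P(A) = 1 - 4/15 = 11/15

11/15


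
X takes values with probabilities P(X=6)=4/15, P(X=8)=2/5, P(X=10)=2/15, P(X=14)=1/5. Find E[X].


E[X] = sum(x * P(x))
= 6*4/15 + 8*2/5 + 10*2/15 + 14*1/5
= 134/15

134/15


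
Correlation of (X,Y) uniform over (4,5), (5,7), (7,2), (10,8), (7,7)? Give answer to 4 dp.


Cov(X,Y) = 1.3200, Var(X) = 4.2400, Var(Y) = 4.5600
rho = Cov/(sqrt(VarX)*sqrt(VarY)) = 0.3002

0.3002


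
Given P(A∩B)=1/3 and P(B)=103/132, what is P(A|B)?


P(A|B) = P(A∩B)/P(B) = (44/132)/(103/132) = 44/103

44/103


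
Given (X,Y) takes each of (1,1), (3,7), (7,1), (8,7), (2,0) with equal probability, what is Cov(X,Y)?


E[X]=21/5, E[Y]=16/5, E[XY]=17
Cov(X,Y) = E[XY] - E[X]E[Y] = 17 - 21/5*16/5 = 89/25

89/25


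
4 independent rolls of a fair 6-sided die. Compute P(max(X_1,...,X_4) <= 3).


P(max <= 3) = P(all X_i <= 3) = (P(X_1 <= 3))^4
= (3/6)^4 = (1/2)^4 = 1/16

1/16


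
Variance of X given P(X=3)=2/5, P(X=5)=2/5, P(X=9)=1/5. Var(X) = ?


E[X] = 5, E[X^2] = 149/5
Var(X) = E[X^2] - (E[X])^2 = 149/5 - (5)^2 = 24/5

24/5


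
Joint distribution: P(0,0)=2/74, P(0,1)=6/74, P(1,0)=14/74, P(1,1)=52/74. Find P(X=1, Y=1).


Read from table: P(X=1, Y=1) = 52/74 = 26/37

26/37


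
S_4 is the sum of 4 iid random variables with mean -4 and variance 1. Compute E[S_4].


E[S_n] = n*E[X_1] = 4*-4 = -16

-16


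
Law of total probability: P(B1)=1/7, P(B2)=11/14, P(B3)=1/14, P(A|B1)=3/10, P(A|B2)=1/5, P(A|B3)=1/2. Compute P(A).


P(A) = P(A|B1)P(B1) + P(A|B2)P(B2) + P(A|B3)P(B3)
= 3/10*1/7 + 1/5*11/14 + 1/2*1/14
= 3/70 + 11/70 + 1/28 = 33/140

33/140


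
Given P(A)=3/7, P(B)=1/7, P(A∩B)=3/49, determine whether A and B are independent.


P(A)*P(B) = 3/7*1/7 = 3/49
P(A∩B) = 3/49, which equals P(A)P(B), so independent

Yes, A and B are independent


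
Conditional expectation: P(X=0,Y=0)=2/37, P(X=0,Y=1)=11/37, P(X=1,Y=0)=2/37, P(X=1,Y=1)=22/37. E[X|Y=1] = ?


P(Y=1) = 33/37
E[X|Y=1] = (0*11 + 1*22)/33 = 22/33 = 2/3

2/3


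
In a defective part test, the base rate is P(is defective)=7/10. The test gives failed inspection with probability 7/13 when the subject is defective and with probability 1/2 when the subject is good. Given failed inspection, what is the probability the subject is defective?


P(A) = P(A|B)P(B) + P(A|B')P(B') = 7/13*7/10 + 1/2*3/10 = 137/260
P(B|A) = P(A|B)P(B)/P(A) = (49/130)/(137/260) = 98/137

98/137


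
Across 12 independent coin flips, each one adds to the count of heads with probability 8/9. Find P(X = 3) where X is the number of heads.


P(X=3) = C(12,3) * p^3 * (1-p)^9
= 220 * 512/729 * 1/387420489
= 112640/282429536481

112640/282429536481


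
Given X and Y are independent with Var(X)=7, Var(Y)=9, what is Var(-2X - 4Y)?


Independence => Cov(X,Y)=0
Var(-2X - 4Y) = (-2)^2*Var(X) + (-4)^2*Var(Y)
= 4*7 + 16*9 = 172

172


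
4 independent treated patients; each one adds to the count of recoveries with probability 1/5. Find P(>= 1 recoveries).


P(at least one) = 1 - P(none)
P(none) = (1 - 1/5)^4 = (4/5)^4 = 256/625
P(at least one) = 1 - 256/625 = 369/625

369/625


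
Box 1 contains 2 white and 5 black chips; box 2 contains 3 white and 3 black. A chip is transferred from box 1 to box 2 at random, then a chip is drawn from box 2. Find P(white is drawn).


P(transfer white) = 2/7; P(transfer black) = 5/7
If white transferred: Urn II has 4 white of 7, so P(white|white moved) = 4/7
If black transferred: Urn II has 3 white of 7, so P(white|black moved) = 3/7
By total probability: P(white) = 2/7*4/7 + 5/7*3/7 = 23/49

23/49


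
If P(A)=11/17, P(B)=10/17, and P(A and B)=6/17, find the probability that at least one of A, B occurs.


P(A∪B) = P(A) + P(B) - P(A∩B)
= 11/17 + 10/17 - 6/17 = 15/17

15/17


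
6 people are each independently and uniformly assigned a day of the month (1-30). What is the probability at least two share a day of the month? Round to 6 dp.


P(all different) = prod((30-i)/30 for i=0..5) = 0.586444
P(at least one match) = 1 - 0.586444 = 0.413556

0.413556


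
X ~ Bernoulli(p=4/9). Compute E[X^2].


For Bernoulli: X in {0,1}
E[X^2] = 0^2*(1-4/9) + 1^2*4/9 = 4/9

4/9


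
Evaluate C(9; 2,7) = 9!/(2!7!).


9! = 362880
Denominator: 2!=2 * 7!=5040
Coefficient = 362880 / 10080 = 36

36


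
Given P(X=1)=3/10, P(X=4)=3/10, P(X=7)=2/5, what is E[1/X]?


E[1/X] = sum(g(x)*P(x))
= 1*3/10 + 1/4*3/10 + 1/7*2/5
= 121/280

121/280


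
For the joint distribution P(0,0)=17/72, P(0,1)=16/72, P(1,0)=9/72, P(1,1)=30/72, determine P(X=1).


P(X=1) = P(1,0)+P(1,1) = 9/72 + 30/72 = 39/72 = 13/24

13/24


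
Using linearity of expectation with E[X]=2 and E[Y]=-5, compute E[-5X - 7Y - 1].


E[-5X - 7Y - 1] = -5*E[X] - 7*E[Y] - 1
= (-5)*(2) + (-7)*(-5) + (-1)
= -10 + 35 - 1 = 24

24


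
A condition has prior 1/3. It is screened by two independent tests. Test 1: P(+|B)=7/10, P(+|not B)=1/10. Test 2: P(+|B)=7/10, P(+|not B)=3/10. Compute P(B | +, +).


After test 1: P(+) = 7/10*1/3 + 1/10*2/3 = 3/10
P(B|+) = (7/30)/(3/10) = 7/9
After test 2 (use post1 as new prior): P(+) = 7/10*7/9 + 3/10*2/9 = 11/18
P(B|+,+) = (49/90)/(11/18) = 49/55

49/55


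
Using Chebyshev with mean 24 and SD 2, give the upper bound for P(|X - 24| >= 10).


k = 10/2 = 5
Chebyshev: P(|X-mu| >= k*sigma) <= 1/k^2 = 1/5^2 = 1/25

1/25


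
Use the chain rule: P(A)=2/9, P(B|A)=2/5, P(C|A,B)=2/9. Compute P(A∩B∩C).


P(A∩B∩C) = P(A) * P(B|A) * P(C|A∩B)
= 2/9 * 2/5 * 2/9
= 4/45 * 2/9 = 8/405

8/405


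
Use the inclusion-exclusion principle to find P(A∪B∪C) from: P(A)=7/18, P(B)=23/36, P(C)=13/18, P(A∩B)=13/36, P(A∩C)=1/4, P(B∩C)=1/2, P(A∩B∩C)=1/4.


P(A∪B∪C) = P(A)+P(B)+P(C) - P(AB)-P(AC)-P(BC) + P(ABC)
= 7/18+23/36+13/18 - 13/36-1/4-1/2 + 1/4
= 8/9

8/9


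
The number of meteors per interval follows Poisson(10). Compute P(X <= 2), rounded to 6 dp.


P(X<=2) = e^(-10)*10^0/0! + e^(-10)*10^1/1! + e^(-10)*10^2/2!
≈ 0.0000453999 + 0.0004539993 + 0.0022699965
= 0.0027693957
≈ 0.002769

0.002769


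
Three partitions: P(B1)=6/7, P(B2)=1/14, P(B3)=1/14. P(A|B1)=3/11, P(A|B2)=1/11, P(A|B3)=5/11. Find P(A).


P(A) = P(A|B1)P(B1) + P(A|B2)P(B2) + P(A|B3)P(B3)
= 3/11*6/7 + 1/11*1/14 + 5/11*1/14
= 18/77 + 1/154 + 5/154 = 3/11

3/11


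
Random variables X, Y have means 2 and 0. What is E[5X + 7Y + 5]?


E[5X + 7Y + 5] = 5*E[X] + 7*E[Y] + 5
= (5)*(2) + (7)*(0) + (5)
= 10 + 0 + 5 = 15

15


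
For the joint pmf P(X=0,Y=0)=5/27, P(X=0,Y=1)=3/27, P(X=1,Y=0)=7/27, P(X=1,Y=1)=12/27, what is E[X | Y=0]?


P(Y=0) = 12/27
E[X|Y=0] = (0*5 + 1*7)/12 = 7/12

7/12


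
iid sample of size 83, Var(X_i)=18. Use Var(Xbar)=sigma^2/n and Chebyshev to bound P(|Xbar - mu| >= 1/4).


Var(Xbar) = Var(X)/n = 18/83
Chebyshev: P(|Xbar-mu| >= 1/4) <= Var(Xbar)/(1/4)^2 = (18/83)/(1/16) = 288/83
Bound exceeds 1, so trivial bound: 1

1


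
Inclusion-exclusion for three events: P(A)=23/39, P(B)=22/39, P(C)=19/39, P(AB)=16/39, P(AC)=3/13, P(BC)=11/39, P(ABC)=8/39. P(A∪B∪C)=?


P(A∪B∪C) = P(A)+P(B)+P(C) - P(AB)-P(AC)-P(BC) + P(ABC)
= 23/39+22/39+19/39 - 16/39-3/13-11/39 + 8/39
= 12/13

12/13


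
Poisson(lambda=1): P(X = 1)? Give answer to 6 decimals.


P(X=1) = e^(-1) * 1^1 / 1!
≈ 0.3678794412 * 1 / 1
≈ 0.367879

0.367879


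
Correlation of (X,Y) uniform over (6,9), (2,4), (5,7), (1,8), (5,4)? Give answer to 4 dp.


Cov(X,Y) = 0.6800, Var(X) = 3.7600, Var(Y) = 4.2400
rho = Cov/(sqrt(VarX)*sqrt(VarY)) = 0.1703

0.1703


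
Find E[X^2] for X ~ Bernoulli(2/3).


For Bernoulli: X in {0,1}
E[X^2] = 0^2*(1-2/3) + 1^2*2/3 = 2/3

2/3


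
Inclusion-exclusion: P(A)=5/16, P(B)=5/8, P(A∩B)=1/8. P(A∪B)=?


P(A∪B) = P(A) + P(B) - P(A∩B)
= 5/16 + 5/8 - 1/8 = 13/16

13/16


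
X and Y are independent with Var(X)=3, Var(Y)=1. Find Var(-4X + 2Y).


Independence => Cov(X,Y)=0
Var(-4X + 2Y) = (-4)^2*Var(X) + 2^2*Var(Y)
= 16*3 + 4*1 = 52

52


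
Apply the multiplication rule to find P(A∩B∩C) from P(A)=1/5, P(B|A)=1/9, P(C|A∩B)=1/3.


P(A∩B∩C) = P(A) * P(B|A) * P(C|A∩B)
= 1/5 * 1/9 * 1/3
= 1/45 * 1/3 = 1/135

1/135


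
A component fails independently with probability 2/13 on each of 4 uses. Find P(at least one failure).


P(at least one) = 1 - P(none)
P(none) = (1 - 2/13)^4 = (11/13)^4 = 14641/28561
P(at least one) = 1 - 14641/28561 = 13920/28561

13920/28561


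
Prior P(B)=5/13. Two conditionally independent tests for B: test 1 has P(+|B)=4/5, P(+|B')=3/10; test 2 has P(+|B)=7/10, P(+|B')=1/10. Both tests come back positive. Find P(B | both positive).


After test 1: P(+) = 4/5*5/13 + 3/10*8/13 = 32/65
P(B|+) = (4/13)/(32/65) = 5/8
After test 2 (use post1 as new prior): P(+) = 7/10*5/8 + 1/10*3/8 = 19/40
P(B|+,+) = (7/16)/(19/40) = 35/38

35/38


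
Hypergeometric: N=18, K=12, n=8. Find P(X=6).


P(X=6) = C(12,6)*C(6,2) / C(18,8)
= 924*15 / 43758
= 13860/43758 = 70/221

70/221


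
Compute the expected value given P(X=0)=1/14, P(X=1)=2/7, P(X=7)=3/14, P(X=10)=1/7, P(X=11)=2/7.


E[X] = sum(x * P(x))
= 0*1/14 + 1*2/7 + 7*3/14 + 10*1/7 + 11*2/7
= 89/14

89/14


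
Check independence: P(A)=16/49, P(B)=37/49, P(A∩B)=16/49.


P(A)*P(B) = 16/49*37/49 = 592/2401
P(A∩B) = 16/49 != 592/2401, so not independent

No, A and B are not independent


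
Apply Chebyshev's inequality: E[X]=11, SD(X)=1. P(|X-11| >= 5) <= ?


k = 5/1 = 5
Chebyshev: P(|X-mu| >= k*sigma) <= 1/k^2 = 1/5^2 = 1/25

1/25


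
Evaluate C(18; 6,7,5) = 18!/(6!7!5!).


18! = 6402373705728000
Denominator: 6!=720 * 7!=5040 * 5!=120
Coefficient = 6402373705728000 / 435456000 = 14702688

14702688


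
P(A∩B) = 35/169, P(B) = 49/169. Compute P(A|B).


P(A|B) = P(A∩B)/P(B) = (35/169)/(49/169) = 35/49 = 5/7

5/7


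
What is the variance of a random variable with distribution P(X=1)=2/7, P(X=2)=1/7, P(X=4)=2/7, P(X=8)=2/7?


E[X] = 4, E[X^2] = 166/7
Var(X) = E[X^2] - (E[X])^2 = 166/7 - (4)^2 = 54/7

54/7


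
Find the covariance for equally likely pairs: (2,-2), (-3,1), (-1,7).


E[X]=-2/3, E[Y]=2, E[XY]=-14/3
Cov(X,Y) = E[XY] - E[X]E[Y] = -14/3 + 2/3*2 = -10/3

-10/3


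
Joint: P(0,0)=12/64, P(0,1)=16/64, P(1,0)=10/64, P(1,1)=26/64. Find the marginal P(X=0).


P(X=0) = P(0,0)+P(0,1) = 12/64 + 16/64 = 28/64 = 7/16

7/16


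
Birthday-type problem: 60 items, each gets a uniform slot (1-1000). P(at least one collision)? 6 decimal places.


P(all different) = prod((1000-i)/1000 for i=0..59) = 0.164279
P(at least one match) = 1 - 0.164279 = 0.835721

0.835721


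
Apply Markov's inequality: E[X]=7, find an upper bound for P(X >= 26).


Markov: P(X >= a) <= E[X]/a
P(X >= 26) <= 7/26

7/26


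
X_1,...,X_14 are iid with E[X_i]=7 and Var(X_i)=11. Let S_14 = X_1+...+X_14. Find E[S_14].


E[S_n] = n*E[X_1] = 14*7 = 98

98


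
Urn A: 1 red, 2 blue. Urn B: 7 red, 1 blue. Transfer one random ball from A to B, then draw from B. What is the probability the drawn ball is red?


P(transfer red) = 1/3; P(transfer blue) = 2/3
If red transferred: Urn II has 8 red of 9, so P(red|red moved) = 8/9
If blue transferred: Urn II has 7 red of 9, so P(red|blue moved) = 7/9
By total probability: P(red) = 1/3*8/9 + 2/3*7/9 = 22/27

22/27


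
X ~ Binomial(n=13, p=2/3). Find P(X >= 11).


P(X>=11) = P(X=11) + P(X=12) + P(X=13)
= 53248/531441 + 53248/1594323 + 8192/1594323
= 8192/59049

8192/59049
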